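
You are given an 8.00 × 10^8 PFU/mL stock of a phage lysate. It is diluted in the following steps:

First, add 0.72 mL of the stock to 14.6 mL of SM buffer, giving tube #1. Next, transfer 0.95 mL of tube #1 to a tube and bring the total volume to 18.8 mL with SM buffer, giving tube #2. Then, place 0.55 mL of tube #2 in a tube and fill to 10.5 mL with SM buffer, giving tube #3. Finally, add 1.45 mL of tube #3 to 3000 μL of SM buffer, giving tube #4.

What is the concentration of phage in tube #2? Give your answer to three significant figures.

Step 1: 0.72 mL + 14.6 mL = 15.32 mL total → factor 15.32/0.72 = 21.278
Step 2: 0.95 mL brought to 18.8 mL → factor 18.8/0.95 = 19.789
Dilution factor through tube #2 = 21.278 × 19.789 = 421.08
[tube #2] = 8.00 × 10^8 PFU/mL / 421.08 = 1.90 × 10^6 PFU/mL

1.90 × 10^6 PFU/mL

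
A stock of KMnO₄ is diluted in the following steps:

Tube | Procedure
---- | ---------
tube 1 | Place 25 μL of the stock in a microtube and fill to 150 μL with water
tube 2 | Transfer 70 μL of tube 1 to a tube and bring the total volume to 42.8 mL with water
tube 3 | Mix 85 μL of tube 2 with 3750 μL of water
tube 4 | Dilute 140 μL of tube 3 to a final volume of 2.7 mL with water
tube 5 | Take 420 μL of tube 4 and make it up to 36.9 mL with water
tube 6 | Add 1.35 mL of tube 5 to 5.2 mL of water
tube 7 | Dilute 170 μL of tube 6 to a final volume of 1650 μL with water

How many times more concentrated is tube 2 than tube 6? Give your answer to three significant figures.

Step 1: 25 μL brought to 150 μL → factor 150/25 = 6
Step 2: 70 μL brought to 42.8 mL → factor 42800/70 = 611.43
Step 3: 85 μL + 3750 μL = 3835 μL total → factor 3835/85 = 45.118
Step 4: 140 μL brought to 2.7 mL → factor 2700/140 = 19.286
Step 5: 420 μL brought to 36.9 mL → factor 36900/420 = 87.857
Step 6: 1.35 mL + 5.2 mL = 6.55 mL total → factor 6.55/1.35 = 4.8519
Dilution factor to tube 2 = 3668.6; to tube 6 = 1.3607 × 10^9
[tube 2]/[tube 6] = (factor to tube 6)/(factor to tube 2) = 1.3607 × 10^9/3668.6 = 3.71 × 10^5

3.71 × 10^5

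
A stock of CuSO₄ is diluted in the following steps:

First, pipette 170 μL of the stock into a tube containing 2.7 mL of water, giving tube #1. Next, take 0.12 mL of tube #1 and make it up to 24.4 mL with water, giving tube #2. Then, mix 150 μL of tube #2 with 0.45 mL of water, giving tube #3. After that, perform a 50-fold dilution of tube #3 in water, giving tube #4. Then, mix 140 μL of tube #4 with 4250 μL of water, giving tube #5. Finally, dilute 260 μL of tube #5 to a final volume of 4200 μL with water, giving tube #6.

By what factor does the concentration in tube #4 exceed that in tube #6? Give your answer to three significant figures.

Step 1: 170 μL + 2.7 mL = 2870 μL total → factor 2870/170 = 16.882
Step 2: 0.12 mL brought to 24.4 mL → factor 24.4/0.12 = 203.33
Step 3: 150 μL + 0.45 mL = 600 μL total → factor 600/150 = 4
Step 4: 50-fold → factor 50
Step 5: 140 μL + 4250 μL = 4390 μL total → factor 4390/140 = 31.357
Step 6: 260 μL brought to 4200 μL → factor 4200/260 = 16.154
Dilution factor to tube #4 = 6.8655 × 10^5; to tube #6 = 3.4776 × 10^8
[tube #4]/[tube #6] = (factor to tube #6)/(factor to tube #4) = 3.4776 × 10^8/6.8655 × 10^5 = 507

507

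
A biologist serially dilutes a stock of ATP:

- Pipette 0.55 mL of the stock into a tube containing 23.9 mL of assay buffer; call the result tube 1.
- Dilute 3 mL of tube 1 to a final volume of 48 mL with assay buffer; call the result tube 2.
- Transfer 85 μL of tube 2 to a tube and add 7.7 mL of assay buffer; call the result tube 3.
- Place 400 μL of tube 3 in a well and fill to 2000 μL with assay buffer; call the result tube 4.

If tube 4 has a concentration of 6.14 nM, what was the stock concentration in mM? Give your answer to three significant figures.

Step 1: 0.55 mL + 23.9 mL = 24.45 mL total → factor 24.45/0.55 = 44.455
Step 2: 3 mL brought to 48 mL → factor 48/3 = 16
Step 3: 85 μL + 7.7 mL = 7785 μL total → factor 7785/85 = 91.588
Step 4: 400 μL brought to 2000 μL → factor 2000/400 = 5
Overall dilution factor = 44.455 × 16 × 91.588 × 5 = 3.2572 × 10^5
Stock = 6.14 nM × 3.2572 × 10^5 = 2.000 × 10^6 nM = 2.00 mM

2.00 mM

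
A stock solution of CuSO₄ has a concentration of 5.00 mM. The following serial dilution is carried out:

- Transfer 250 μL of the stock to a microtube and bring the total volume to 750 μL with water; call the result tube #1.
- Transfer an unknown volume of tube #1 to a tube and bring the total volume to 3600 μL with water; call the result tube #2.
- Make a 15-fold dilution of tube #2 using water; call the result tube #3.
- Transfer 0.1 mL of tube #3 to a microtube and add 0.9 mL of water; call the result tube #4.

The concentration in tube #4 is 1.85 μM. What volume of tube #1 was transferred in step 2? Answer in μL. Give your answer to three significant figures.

599 μL

Step 1: 250 μL brought to 750 μL → factor 750/250 = 3
Step 2: v brought to 3600 μL → factor = 3600 μL/v
Step 3: 15-fold → factor 15
Step 4: 0.1 mL + 0.9 mL = 1 mL total → factor 1/0.1 = 10
Product of known-step factors = 450
Overall factor = 5.00 mM / (1.85 μM) = 2702.7
Step-2 factor = 2702.7 / 450 = 6.006
v = 3600 μL / 6.006 = 599 μL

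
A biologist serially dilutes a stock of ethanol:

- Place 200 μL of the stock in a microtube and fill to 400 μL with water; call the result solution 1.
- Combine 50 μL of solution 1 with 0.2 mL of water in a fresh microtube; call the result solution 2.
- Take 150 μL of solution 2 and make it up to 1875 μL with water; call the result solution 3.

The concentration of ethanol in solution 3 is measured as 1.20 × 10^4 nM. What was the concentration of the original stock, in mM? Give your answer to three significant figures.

1.50 mM

Step 1: 200 μL brought to 400 μL → factor 400/200 = 2
Step 2: 50 μL + 0.2 mL = 250 μL total → factor 250/50 = 5
Step 3: 150 μL brought to 1875 μL → factor 1875/150 = 12.5
Overall dilution factor = 2 × 5 × 12.5 = 125
Stock = 1.20 × 10^4 nM × 125 = 1.500 × 10^6 nM = 1.50 mM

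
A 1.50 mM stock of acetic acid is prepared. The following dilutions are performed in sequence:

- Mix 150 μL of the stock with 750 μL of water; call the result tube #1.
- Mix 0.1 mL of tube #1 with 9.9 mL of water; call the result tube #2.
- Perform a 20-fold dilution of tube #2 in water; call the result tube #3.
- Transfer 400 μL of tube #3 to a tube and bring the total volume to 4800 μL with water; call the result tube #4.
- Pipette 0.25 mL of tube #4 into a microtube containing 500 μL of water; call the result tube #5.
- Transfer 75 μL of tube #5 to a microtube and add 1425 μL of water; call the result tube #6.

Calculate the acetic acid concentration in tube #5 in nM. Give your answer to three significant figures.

3.47 nM

Step 1: 150 μL + 750 μL = 900 μL total → factor 900/150 = 6
Step 2: 0.1 mL + 9.9 mL = 10 mL total → factor 10/0.1 = 100
Step 3: 20-fold → factor 20
Step 4: 400 μL brought to 4800 μL → factor 4800/400 = 12
Step 5: 0.25 mL + 500 μL = 0.75 mL total → factor 0.75/0.25 = 3
Dilution factor through tube #5 = 6 × 100 × 20 × 12 × 3 = 4.32 × 10^5
[tube #5] = 1.50 mM / 4.32 × 10^5 = 3.472 × 10^-6 mM = 3.47 nM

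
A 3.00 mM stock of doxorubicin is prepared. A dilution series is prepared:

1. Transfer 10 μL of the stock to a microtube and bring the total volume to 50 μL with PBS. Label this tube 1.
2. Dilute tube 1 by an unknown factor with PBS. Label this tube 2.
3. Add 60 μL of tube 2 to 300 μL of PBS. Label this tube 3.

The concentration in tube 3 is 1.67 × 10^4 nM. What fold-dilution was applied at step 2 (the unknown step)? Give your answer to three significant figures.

5.99-fold

Step 1: 10 μL brought to 50 μL → factor 50/10 = 5
Step 2: unknown factor x
Step 3: 60 μL + 300 μL = 360 μL total → factor 360/60 = 6
Product of known-step factors = 30
Overall factor = 3.00 mM / (1.67 × 10^4 nM) = 179.64
x = 179.64 / 30 = 5.99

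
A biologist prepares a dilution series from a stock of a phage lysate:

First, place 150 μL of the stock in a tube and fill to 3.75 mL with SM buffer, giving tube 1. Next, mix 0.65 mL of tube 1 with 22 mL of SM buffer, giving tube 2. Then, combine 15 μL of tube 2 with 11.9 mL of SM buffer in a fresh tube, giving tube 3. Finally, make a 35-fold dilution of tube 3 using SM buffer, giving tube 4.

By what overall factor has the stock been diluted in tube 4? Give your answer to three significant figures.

Step 1: 150 μL brought to 3.75 mL → factor 3750/150 = 25
Step 2: 0.65 mL + 22 mL = 22.65 mL total → factor 22.65/0.65 = 34.846
Step 3: 15 μL + 11.9 mL = 11915 μL total → factor 11915/15 = 794.33
Step 4: 35-fold → factor 35
Overall dilution factor = 25 × 34.846 × 794.33 × 35 = 2.422 × 10^7

2.42 × 10^7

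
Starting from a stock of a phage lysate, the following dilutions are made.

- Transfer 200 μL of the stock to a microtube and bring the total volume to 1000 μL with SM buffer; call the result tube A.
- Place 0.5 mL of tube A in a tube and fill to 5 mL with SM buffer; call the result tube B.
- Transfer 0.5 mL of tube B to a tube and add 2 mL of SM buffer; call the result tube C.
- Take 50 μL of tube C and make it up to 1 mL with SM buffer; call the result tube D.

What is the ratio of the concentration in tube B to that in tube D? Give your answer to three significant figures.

100

Step 1: 200 μL brought to 1000 μL → factor 1000/200 = 5
Step 2: 0.5 mL brought to 5 mL → factor 5/0.5 = 10
Step 3: 0.5 mL + 2 mL = 2.5 mL total → factor 2.5/0.5 = 5
Step 4: 50 μL brought to 1 mL → factor 1000/50 = 20
Dilution factor to tube B = 50; to tube D = 5000
[tube B]/[tube D] = (factor to tube D)/(factor to tube B) = 5000/50 = 100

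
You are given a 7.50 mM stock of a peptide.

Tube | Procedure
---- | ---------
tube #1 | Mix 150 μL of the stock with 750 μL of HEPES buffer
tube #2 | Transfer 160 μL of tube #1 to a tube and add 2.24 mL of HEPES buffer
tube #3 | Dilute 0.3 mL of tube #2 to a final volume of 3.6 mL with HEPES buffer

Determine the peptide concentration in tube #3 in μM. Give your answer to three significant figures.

6.94 μM

Step 1: 150 μL + 750 μL = 900 μL total → factor 900/150 = 6
Step 2: 160 μL + 2.24 mL = 2400 μL total → factor 2400/160 = 15
Step 3: 0.3 mL brought to 3.6 mL → factor 3.6/0.3 = 12
Overall dilution factor = 6 × 15 × 12 = 1080
Final = 7.50 mM / 1080 = 0.006944 mM = 6.94 μM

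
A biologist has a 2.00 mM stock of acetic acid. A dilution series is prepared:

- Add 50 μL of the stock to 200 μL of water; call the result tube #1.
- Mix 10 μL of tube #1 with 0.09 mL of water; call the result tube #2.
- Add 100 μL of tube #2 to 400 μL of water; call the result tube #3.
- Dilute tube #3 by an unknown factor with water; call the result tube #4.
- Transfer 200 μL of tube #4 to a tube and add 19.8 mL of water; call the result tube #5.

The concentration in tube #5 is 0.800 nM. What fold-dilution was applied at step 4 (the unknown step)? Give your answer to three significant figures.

Step 1: 50 μL + 200 μL = 250 μL total → factor 250/50 = 5
Step 2: 10 μL + 0.09 mL = 100 μL total → factor 100/10 = 10
Step 3: 100 μL + 400 μL = 500 μL total → factor 500/100 = 5
Step 4: unknown factor x
Step 5: 200 μL + 19.8 mL = 20000 μL total → factor 20000/200 = 100
Product of known-step factors = 25000
Overall factor = 2.00 mM / (0.800 nM) = 2.5 × 10^6
x = 2.5 × 10^6 / 25000 = 100

100-fold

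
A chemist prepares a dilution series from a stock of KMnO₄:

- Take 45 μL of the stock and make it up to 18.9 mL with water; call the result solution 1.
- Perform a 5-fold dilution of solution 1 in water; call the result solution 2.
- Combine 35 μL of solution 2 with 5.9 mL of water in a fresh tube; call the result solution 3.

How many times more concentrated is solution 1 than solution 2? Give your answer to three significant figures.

5.00

Step 1: 45 μL brought to 18.9 mL → factor 18900/45 = 420
Step 2: 5-fold → factor 5
Dilution factor to solution 1 = 420; to solution 2 = 2100
[solution 1]/[solution 2] = (factor to solution 2)/(factor to solution 1) = 2100/420 = 5.00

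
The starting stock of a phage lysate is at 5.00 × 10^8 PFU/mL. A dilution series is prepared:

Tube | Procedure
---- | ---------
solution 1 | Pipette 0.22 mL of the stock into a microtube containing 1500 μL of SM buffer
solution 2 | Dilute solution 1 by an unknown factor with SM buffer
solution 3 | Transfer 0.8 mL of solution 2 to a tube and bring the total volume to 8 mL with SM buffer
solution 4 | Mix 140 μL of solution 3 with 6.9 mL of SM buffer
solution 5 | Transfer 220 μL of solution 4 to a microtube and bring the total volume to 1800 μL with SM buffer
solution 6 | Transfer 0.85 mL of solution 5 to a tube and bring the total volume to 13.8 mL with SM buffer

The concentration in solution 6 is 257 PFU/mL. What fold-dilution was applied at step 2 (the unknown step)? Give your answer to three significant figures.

3.73-fold

Step 1: 0.22 mL + 1500 μL = 1.72 mL total → factor 1.72/0.22 = 7.8182
Step 2: unknown factor x
Step 3: 0.8 mL brought to 8 mL → factor 8/0.8 = 10
Step 4: 140 μL + 6.9 mL = 7040 μL total → factor 7040/140 = 50.286
Step 5: 220 μL brought to 1800 μL → factor 1800/220 = 8.1818
Step 6: 0.85 mL brought to 13.8 mL → factor 13.8/0.85 = 16.235
Product of known-step factors = 5.2223 × 10^5
Overall factor = 5.00 × 10^8 PFU/mL / (257 PFU/mL) = 1.9455 × 10^6
x = 1.9455 × 10^6 / 5.2223 × 10^5 = 3.73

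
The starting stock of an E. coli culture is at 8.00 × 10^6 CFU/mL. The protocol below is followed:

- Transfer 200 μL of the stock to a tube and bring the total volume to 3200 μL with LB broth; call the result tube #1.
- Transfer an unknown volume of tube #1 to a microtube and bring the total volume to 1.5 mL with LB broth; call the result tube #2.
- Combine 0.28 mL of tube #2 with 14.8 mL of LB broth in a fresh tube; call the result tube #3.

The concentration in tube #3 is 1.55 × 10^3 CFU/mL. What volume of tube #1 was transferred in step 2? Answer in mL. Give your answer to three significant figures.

0.250 mL

Step 1: 200 μL brought to 3200 μL → factor 3200/200 = 16
Step 2: v brought to 1.5 mL → factor = 1.5 mL/v
Step 3: 0.28 mL + 14.8 mL = 15.08 mL total → factor 15.08/0.28 = 53.857
Product of known-step factors = 861.71
Overall factor = 8.00 × 10^6 CFU/mL / (1.55 × 10^3 CFU/mL) = 5161.3
Step-2 factor = 5161.3 / 861.71 = 5.9896
v = 1.5 mL / 5.9896 = 0.250 mL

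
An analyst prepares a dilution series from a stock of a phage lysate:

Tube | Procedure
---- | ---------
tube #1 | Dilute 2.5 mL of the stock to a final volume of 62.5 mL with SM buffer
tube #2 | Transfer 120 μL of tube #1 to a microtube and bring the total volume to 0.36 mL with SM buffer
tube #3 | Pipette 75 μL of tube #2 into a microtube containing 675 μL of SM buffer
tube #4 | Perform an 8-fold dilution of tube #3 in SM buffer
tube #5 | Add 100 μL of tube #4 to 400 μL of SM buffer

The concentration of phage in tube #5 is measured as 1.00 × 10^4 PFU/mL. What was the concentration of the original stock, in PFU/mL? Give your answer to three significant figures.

3.00 × 10^8 PFU/mL

Step 1: 2.5 mL brought to 62.5 mL → factor 62.5/2.5 = 25
Step 2: 120 μL brought to 0.36 mL → factor 360/120 = 3
Step 3: 75 μL + 675 μL = 750 μL total → factor 750/75 = 10
Step 4: 8-fold → factor 8
Step 5: 100 μL + 400 μL = 500 μL total → factor 500/100 = 5
Overall dilution factor = 25 × 3 × 10 × 8 × 5 = 30000
Stock = 1.00 × 10^4 PFU/mL × 30000 = 3.00 × 10^8 PFU/mL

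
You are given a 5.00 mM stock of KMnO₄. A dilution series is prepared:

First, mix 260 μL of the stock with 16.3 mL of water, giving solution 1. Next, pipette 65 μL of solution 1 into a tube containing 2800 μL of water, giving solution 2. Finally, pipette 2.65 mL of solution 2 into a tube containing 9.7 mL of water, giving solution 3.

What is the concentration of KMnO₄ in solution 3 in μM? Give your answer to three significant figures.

0.382 μM

Step 1: 260 μL + 16.3 mL = 16560 μL total → factor 16560/260 = 63.692
Step 2: 65 μL + 2800 μL = 2865 μL total → factor 2865/65 = 44.077
Step 3: 2.65 mL + 9.7 mL = 12.35 mL total → factor 12.35/2.65 = 4.6604
Overall dilution factor = 63.692 × 44.077 × 4.6604 = 13083
Final = 5.00 mM / 13083 = 0.0003822 mM = 0.382 μM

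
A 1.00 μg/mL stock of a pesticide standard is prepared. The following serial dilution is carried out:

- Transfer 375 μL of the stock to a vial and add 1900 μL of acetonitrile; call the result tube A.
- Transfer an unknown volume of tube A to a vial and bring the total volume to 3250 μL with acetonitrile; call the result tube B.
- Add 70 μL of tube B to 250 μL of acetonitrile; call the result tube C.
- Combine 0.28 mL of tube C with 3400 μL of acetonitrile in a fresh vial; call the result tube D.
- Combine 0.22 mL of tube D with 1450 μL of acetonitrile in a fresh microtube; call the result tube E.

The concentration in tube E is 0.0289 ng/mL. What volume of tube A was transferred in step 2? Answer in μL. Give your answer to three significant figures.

260 μL

Step 1: 375 μL + 1900 μL = 2275 μL total → factor 2275/375 = 6.0667
Step 2: v brought to 3250 μL → factor = 3250 μL/v
Step 3: 70 μL + 250 μL = 320 μL total → factor 320/70 = 4.5714
Step 4: 0.28 mL + 3400 μL = 3.68 mL total → factor 3.68/0.28 = 13.143
Step 5: 0.22 mL + 1450 μL = 1.67 mL total → factor 1.67/0.22 = 7.5909
Product of known-step factors = 2766.9
Overall factor = 1.00 μg/mL / (0.0289 ng/mL) = 34602
Step-2 factor = 34602 / 2766.9 = 12.506
v = 3250 μL / 12.506 = 260 μL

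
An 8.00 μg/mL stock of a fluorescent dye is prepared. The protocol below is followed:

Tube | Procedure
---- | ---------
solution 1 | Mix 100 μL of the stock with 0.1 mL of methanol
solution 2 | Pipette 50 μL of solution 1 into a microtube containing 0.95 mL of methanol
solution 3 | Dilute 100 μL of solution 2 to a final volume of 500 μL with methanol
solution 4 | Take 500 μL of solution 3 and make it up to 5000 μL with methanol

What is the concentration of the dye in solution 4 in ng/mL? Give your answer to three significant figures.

4.00 ng/mL

Step 1: 100 μL + 0.1 mL = 200 μL total → factor 200/100 = 2
Step 2: 50 μL + 0.95 mL = 1000 μL total → factor 1000/50 = 20
Step 3: 100 μL brought to 500 μL → factor 500/100 = 5
Step 4: 500 μL brought to 5000 μL → factor 5000/500 = 10
Overall dilution factor = 2 × 20 × 5 × 10 = 2000
Final = 8.00 μg/mL / 2000 = 0.004000 μg/mL = 4.00 ng/mL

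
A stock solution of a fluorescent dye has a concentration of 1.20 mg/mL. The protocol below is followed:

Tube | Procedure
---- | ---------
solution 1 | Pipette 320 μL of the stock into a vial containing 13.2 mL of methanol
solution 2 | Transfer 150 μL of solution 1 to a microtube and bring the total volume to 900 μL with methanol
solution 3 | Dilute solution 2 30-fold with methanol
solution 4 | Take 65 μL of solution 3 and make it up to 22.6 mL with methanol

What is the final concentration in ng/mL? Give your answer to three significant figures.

0.454 ng/mL

Step 1: 320 μL + 13.2 mL = 13520 μL total → factor 13520/320 = 42.25
Step 2: 150 μL brought to 900 μL → factor 900/150 = 6
Step 3: 30-fold → factor 30
Step 4: 65 μL brought to 22.6 mL → factor 22600/65 = 347.69
Overall dilution factor = 42.25 × 6 × 30 × 347.69 = 2.6442 × 10^6
Final = 1.20 mg/mL / 2.6442 × 10^6 = 4.538 × 10^-7 mg/mL = 0.454 ng/mL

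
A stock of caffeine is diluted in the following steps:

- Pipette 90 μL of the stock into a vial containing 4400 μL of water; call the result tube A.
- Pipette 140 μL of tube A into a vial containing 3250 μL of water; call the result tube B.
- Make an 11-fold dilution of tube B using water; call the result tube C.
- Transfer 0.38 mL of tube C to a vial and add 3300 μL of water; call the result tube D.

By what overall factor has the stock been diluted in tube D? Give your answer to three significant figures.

Step 1: 90 μL + 4400 μL = 4490 μL total → factor 4490/90 = 49.889
Step 2: 140 μL + 3250 μL = 3390 μL total → factor 3390/140 = 24.214
Step 3: 11-fold → factor 11
Step 4: 0.38 mL + 3300 μL = 3.68 mL total → factor 3.68/0.38 = 9.6842
Overall dilution factor = 49.889 × 24.214 × 11 × 9.6842 = 1.2869 × 10^5

1.29 × 10^5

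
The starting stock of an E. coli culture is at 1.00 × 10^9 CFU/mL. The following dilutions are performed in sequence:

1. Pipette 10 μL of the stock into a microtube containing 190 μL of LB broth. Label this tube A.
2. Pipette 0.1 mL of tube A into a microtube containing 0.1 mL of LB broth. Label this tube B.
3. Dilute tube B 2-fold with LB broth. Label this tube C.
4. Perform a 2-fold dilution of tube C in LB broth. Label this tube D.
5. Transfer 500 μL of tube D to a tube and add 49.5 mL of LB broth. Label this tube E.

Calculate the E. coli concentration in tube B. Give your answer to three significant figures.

Step 1: 10 μL + 190 μL = 200 μL total → factor 200/10 = 20
Step 2: 0.1 mL + 0.1 mL = 0.2 mL total → factor 0.2/0.1 = 2
Dilution factor through tube B = 20 × 2 = 40
[tube B] = 1.00 × 10^9 CFU/mL / 40 = 2.50 × 10^7 CFU/mL

2.50 × 10^7 CFU/mL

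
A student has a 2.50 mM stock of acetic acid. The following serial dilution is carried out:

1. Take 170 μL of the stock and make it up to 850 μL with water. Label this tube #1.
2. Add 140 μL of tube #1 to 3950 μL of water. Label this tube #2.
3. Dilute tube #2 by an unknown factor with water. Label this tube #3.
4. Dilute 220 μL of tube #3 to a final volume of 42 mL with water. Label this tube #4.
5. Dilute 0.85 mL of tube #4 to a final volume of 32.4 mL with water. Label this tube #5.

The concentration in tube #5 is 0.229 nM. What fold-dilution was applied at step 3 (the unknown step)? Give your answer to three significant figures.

10.3-fold

Step 1: 170 μL brought to 850 μL → factor 850/170 = 5
Step 2: 140 μL + 3950 μL = 4090 μL total → factor 4090/140 = 29.214
Step 3: unknown factor x
Step 4: 220 μL brought to 42 mL → factor 42000/220 = 190.91
Step 5: 0.85 mL brought to 32.4 mL → factor 32.4/0.85 = 38.118
Product of known-step factors = 1.063 × 10^6
Overall factor = 2.50 mM / (0.229 nM) = 1.0917 × 10^7
x = 1.0917 × 10^7 / 1.063 × 10^6 = 10.3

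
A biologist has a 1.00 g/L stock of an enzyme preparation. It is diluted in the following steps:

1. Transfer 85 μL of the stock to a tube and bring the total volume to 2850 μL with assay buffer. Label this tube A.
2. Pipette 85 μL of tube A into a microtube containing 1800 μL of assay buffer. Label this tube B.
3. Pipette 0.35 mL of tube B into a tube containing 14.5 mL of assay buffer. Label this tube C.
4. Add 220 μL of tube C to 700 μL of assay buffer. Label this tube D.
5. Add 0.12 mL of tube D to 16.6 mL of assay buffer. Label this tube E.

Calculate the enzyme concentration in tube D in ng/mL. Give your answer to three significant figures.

7.58 ng/mL

Step 1: 85 μL brought to 2850 μL → factor 2850/85 = 33.529
Step 2: 85 μL + 1800 μL = 1885 μL total → factor 1885/85 = 22.176
Step 3: 0.35 mL + 14.5 mL = 14.85 mL total → factor 14.85/0.35 = 42.429
Step 4: 220 μL + 700 μL = 920 μL total → factor 920/220 = 4.1818
Dilution factor through tube D = 33.529 × 22.176 × 42.429 × 4.1818 = 1.3193 × 10^5
[tube D] = 1.00 g/L / 1.3193 × 10^5 = 7.580 × 10^-6 g/L = 7.58 ng/mL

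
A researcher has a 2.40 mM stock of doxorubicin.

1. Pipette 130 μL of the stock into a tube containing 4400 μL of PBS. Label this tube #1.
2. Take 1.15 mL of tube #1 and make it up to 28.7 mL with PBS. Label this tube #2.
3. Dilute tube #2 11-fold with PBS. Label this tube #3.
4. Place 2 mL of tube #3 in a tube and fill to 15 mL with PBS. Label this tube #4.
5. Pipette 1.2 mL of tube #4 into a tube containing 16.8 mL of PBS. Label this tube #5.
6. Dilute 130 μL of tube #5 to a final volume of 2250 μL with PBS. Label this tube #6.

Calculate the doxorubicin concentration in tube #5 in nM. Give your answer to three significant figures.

Step 1: 130 μL + 4400 μL = 4530 μL total → factor 4530/130 = 34.846
Step 2: 1.15 mL brought to 28.7 mL → factor 28.7/1.15 = 24.957
Step 3: 11-fold → factor 11
Step 4: 2 mL brought to 15 mL → factor 15/2 = 7.5
Step 5: 1.2 mL + 16.8 mL = 18 mL total → factor 18/1.2 = 15
Dilution factor through tube #5 = 34.846 × 24.957 × 11 × 7.5 × 15 = 1.0762 × 10^6
[tube #5] = 2.40 mM / 1.0762 × 10^6 = 2.230 × 10^-6 mM = 2.23 nM

2.23 nM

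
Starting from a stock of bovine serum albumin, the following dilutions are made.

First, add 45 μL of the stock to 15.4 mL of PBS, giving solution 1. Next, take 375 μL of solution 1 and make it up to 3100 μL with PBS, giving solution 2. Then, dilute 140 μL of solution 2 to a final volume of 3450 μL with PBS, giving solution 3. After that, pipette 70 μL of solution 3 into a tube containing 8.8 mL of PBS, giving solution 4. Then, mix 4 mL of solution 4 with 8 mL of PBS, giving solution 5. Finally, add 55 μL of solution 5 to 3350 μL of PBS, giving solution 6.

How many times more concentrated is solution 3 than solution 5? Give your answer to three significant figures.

380

Step 1: 45 μL + 15.4 mL = 15445 μL total → factor 15445/45 = 343.22
Step 2: 375 μL brought to 3100 μL → factor 3100/375 = 8.2667
Step 3: 140 μL brought to 3450 μL → factor 3450/140 = 24.643
Step 4: 70 μL + 8.8 mL = 8870 μL total → factor 8870/70 = 126.71
Step 5: 4 mL + 8 mL = 12 mL total → factor 12/4 = 3
Dilution factor to solution 3 = 69919; to solution 5 = 2.6579 × 10^7
[solution 3]/[solution 5] = (factor to solution 5)/(factor to solution 3) = 2.6579 × 10^7/69919 = 380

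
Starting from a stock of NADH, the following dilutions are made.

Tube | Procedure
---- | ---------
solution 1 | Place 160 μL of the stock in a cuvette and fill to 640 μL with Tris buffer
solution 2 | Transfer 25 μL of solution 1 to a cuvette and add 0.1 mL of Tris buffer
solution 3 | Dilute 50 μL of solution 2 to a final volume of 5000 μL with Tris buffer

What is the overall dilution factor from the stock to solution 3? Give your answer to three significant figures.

Step 1: 160 μL brought to 640 μL → factor 640/160 = 4
Step 2: 25 μL + 0.1 mL = 125 μL total → factor 125/25 = 5
Step 3: 50 μL brought to 5000 μL → factor 5000/50 = 100
Overall dilution factor = 4 × 5 × 100 = 2000

2.00 × 10^3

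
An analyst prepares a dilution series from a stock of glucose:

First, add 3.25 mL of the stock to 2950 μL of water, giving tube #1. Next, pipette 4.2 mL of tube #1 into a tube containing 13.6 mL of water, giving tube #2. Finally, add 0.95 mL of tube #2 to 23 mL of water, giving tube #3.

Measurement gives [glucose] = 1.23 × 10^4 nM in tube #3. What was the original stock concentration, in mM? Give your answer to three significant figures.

Step 1: 3.25 mL + 2950 μL = 6.2 mL total → factor 6.2/3.25 = 1.9077
Step 2: 4.2 mL + 13.6 mL = 17.8 mL total → factor 17.8/4.2 = 4.2381
Step 3: 0.95 mL + 23 mL = 23.95 mL total → factor 23.95/0.95 = 25.211
Overall dilution factor = 1.9077 × 4.2381 × 25.211 = 203.83
Stock = 1.23 × 10^4 nM × 203.83 = 2.507 × 10^6 nM = 2.51 mM

2.51 mM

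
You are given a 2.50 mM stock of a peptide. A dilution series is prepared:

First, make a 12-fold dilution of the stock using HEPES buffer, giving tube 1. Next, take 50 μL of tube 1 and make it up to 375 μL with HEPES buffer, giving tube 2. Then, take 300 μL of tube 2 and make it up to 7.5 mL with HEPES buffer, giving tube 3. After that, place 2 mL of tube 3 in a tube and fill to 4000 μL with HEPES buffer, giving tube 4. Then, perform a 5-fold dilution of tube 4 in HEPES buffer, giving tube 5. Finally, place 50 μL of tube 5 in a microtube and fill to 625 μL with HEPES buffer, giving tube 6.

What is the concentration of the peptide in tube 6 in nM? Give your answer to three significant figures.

8.89 nM

Step 1: 12-fold → factor 12
Step 2: 50 μL brought to 375 μL → factor 375/50 = 7.5
Step 3: 300 μL brought to 7.5 mL → factor 7500/300 = 25
Step 4: 2 mL brought to 4000 μL → factor 4/2 = 2
Step 5: 5-fold → factor 5
Step 6: 50 μL brought to 625 μL → factor 625/50 = 12.5
Overall dilution factor = 12 × 7.5 × 25 × 2 × 5 × 12.5 = 2.8125 × 10^5
Final = 2.50 mM / 2.8125 × 10^5 = 8.889 × 10^-6 mM = 8.89 nM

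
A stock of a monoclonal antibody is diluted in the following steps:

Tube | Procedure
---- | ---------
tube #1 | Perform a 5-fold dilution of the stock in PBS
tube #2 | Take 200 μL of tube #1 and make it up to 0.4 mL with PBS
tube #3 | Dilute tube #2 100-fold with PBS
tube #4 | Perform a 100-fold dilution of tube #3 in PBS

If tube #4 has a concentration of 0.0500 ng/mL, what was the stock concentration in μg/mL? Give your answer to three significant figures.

5.00 μg/mL

Step 1: 5-fold → factor 5
Step 2: 200 μL brought to 0.4 mL → factor 400/200 = 2
Step 3: 100-fold → factor 100
Step 4: 100-fold → factor 100
Overall dilution factor = 5 × 2 × 100 × 100 = 1 × 10^5
Stock = 0.0500 ng/mL × 1 × 10^5 = 5000 ng/mL = 5.00 μg/mL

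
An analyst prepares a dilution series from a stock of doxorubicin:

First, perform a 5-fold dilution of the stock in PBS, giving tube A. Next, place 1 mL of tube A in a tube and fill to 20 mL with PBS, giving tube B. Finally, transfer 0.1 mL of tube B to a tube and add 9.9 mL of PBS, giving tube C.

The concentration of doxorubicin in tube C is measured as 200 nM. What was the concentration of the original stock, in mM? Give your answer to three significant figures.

2.00 mM

Step 1: 5-fold → factor 5
Step 2: 1 mL brought to 20 mL → factor 20/1 = 20
Step 3: 0.1 mL + 9.9 mL = 10 mL total → factor 10/0.1 = 100
Overall dilution factor = 5 × 20 × 100 = 10000
Stock = 200 nM × 10000 = 2.000 × 10^6 nM = 2.00 mM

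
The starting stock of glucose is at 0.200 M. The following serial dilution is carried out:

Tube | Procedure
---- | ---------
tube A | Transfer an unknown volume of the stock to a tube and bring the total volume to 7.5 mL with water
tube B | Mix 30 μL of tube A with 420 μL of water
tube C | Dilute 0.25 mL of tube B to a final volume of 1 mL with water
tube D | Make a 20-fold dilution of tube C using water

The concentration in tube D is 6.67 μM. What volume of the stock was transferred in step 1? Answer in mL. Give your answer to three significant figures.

Step 1: v brought to 7.5 mL → factor = 7.5 mL/v
Step 2: 30 μL + 420 μL = 450 μL total → factor 450/30 = 15
Step 3: 0.25 mL brought to 1 mL → factor 1/0.25 = 4
Step 4: 20-fold → factor 20
Product of known-step factors = 1200
Overall factor = 0.200 M / (6.67 μM) = 29985
Step-1 factor = 29985 / 1200 = 24.988
v = 7.5 mL / 24.988 = 0.300 mL

0.300 mL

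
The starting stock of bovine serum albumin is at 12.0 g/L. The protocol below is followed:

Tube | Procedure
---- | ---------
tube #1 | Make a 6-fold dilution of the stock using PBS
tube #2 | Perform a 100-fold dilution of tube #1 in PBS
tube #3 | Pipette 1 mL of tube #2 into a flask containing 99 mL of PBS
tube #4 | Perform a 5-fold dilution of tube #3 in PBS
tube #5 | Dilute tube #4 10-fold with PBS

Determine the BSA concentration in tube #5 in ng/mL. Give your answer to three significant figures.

Step 1: 6-fold → factor 6
Step 2: 100-fold → factor 100
Step 3: 1 mL + 99 mL = 100 mL total → factor 100/1 = 100
Step 4: 5-fold → factor 5
Step 5: 10-fold → factor 10
Overall dilution factor = 6 × 100 × 100 × 5 × 10 = 3 × 10^6
Final = 12.0 g/L / 3 × 10^6 = 4.000 × 10^-6 g/L = 4.00 ng/mL

4.00 ng/mL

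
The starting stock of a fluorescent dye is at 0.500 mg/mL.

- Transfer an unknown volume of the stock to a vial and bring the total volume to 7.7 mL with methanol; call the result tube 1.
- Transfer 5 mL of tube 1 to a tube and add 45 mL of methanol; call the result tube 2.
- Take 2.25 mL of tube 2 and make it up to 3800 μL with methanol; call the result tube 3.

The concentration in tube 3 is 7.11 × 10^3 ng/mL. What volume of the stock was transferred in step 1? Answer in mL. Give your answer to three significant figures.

Step 1: v brought to 7.7 mL → factor = 7.7 mL/v
Step 2: 5 mL + 45 mL = 50 mL total → factor 50/5 = 10
Step 3: 2.25 mL brought to 3800 μL → factor 3.8/2.25 = 1.6889
Product of known-step factors = 16.889
Overall factor = 0.500 mg/mL / (7.11 × 10^3 ng/mL) = 70.323
Step-1 factor = 70.323 / 16.889 = 4.1639
v = 7.7 mL / 4.1639 = 1.85 mL

1.85 mL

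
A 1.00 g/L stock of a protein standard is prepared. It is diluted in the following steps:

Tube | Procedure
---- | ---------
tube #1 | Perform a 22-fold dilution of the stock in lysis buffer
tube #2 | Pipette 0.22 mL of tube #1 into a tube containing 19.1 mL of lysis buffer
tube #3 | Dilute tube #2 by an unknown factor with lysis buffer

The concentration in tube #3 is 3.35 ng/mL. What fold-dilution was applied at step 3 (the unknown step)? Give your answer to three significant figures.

155-fold

Step 1: 22-fold → factor 22
Step 2: 0.22 mL + 19.1 mL = 19.32 mL total → factor 19.32/0.22 = 87.818
Step 3: unknown factor x
Product of known-step factors = 1932
Overall factor = 1.00 g/L / (3.35 ng/mL) = 2.9851 × 10^5
x = 2.9851 × 10^5 / 1932 = 155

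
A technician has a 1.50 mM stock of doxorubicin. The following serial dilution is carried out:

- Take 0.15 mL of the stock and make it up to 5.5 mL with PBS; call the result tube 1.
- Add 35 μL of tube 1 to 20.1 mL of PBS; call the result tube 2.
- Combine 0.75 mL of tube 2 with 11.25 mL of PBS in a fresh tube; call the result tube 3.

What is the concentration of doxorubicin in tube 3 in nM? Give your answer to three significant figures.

4.44 nM

Step 1: 0.15 mL brought to 5.5 mL → factor 5.5/0.15 = 36.667
Step 2: 35 μL + 20.1 mL = 20135 μL total → factor 20135/35 = 575.29
Step 3: 0.75 mL + 11.25 mL = 12 mL total → factor 12/0.75 = 16
Overall dilution factor = 36.667 × 575.29 × 16 = 3.375 × 10^5
Final = 1.50 mM / 3.375 × 10^5 = 4.444 × 10^-6 mM = 4.44 nM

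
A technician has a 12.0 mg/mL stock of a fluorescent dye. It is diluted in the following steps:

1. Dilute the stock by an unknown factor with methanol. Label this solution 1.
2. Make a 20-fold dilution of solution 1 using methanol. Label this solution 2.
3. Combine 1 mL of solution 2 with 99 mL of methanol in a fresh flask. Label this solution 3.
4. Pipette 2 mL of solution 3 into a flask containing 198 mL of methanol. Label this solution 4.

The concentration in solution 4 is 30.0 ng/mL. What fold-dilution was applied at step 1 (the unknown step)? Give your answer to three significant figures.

2.00-fold

Step 1: unknown factor x
Step 2: 20-fold → factor 20
Step 3: 1 mL + 99 mL = 100 mL total → factor 100/1 = 100
Step 4: 2 mL + 198 mL = 200 mL total → factor 200/2 = 100
Product of known-step factors = 2 × 10^5
Overall factor = 12.0 mg/mL / (30.0 ng/mL) = 4 × 10^5
x = 4 × 10^5 / 2 × 10^5 = 2.00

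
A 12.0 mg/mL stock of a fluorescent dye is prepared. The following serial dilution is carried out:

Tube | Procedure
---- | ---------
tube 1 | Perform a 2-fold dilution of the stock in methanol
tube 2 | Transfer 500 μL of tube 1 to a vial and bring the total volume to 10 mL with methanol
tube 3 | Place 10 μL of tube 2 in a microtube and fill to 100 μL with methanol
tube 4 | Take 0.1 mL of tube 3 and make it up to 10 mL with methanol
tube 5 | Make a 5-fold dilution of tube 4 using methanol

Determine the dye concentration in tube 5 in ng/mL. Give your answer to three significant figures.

60.0 ng/mL

Step 1: 2-fold → factor 2
Step 2: 500 μL brought to 10 mL → factor 10000/500 = 20
Step 3: 10 μL brought to 100 μL → factor 100/10 = 10
Step 4: 0.1 mL brought to 10 mL → factor 10/0.1 = 100
Step 5: 5-fold → factor 5
Overall dilution factor = 2 × 20 × 10 × 100 × 5 = 2 × 10^5
Final = 12.0 mg/mL / 2 × 10^5 = 6.000 × 10^-5 mg/mL = 60.0 ng/mL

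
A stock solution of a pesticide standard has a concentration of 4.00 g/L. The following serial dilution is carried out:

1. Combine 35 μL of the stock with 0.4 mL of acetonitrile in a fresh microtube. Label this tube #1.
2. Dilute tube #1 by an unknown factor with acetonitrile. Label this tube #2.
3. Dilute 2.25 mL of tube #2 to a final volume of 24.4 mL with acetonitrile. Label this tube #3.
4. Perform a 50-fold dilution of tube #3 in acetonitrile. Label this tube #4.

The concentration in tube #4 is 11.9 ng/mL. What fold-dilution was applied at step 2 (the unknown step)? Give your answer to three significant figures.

49.9-fold

Step 1: 35 μL + 0.4 mL = 435 μL total → factor 435/35 = 12.429
Step 2: unknown factor x
Step 3: 2.25 mL brought to 24.4 mL → factor 24.4/2.25 = 10.844
Step 4: 50-fold → factor 50
Product of known-step factors = 6739
Overall factor = 4.00 g/L / (11.9 ng/mL) = 3.3613 × 10^5
x = 3.3613 × 10^5 / 6739 = 49.9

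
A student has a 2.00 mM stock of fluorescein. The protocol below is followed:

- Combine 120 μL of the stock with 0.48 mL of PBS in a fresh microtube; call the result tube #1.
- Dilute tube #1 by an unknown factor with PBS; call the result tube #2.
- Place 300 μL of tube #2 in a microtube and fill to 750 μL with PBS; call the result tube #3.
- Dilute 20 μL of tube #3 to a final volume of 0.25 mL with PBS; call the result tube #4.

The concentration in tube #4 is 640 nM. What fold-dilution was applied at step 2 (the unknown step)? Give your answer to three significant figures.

Step 1: 120 μL + 0.48 mL = 600 μL total → factor 600/120 = 5
Step 2: unknown factor x
Step 3: 300 μL brought to 750 μL → factor 750/300 = 2.5
Step 4: 20 μL brought to 0.25 mL → factor 250/20 = 12.5
Product of known-step factors = 156.25
Overall factor = 2.00 mM / (640 nM) = 3125
x = 3125 / 156.25 = 20.0

20.0-fold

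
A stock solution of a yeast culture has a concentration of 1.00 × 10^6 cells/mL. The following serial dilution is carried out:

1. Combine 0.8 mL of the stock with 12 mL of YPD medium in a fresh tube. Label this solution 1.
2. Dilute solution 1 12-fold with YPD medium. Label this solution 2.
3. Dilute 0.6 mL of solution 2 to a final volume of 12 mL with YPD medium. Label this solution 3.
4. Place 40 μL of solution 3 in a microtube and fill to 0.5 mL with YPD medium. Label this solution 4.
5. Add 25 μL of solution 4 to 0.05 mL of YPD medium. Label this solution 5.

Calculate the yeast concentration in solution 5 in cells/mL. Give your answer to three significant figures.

6.94 cells/mL

Step 1: 0.8 mL + 12 mL = 12.8 mL total → factor 12.8/0.8 = 16
Step 2: 12-fold → factor 12
Step 3: 0.6 mL brought to 12 mL → factor 12/0.6 = 20
Step 4: 40 μL brought to 0.5 mL → factor 500/40 = 12.5
Step 5: 25 μL + 0.05 mL = 75 μL total → factor 75/25 = 3
Dilution factor through solution 5 = 16 × 12 × 20 × 12.5 × 3 = 1.44 × 10^5
[solution 5] = 1.00 × 10^6 cells/mL / 1.44 × 10^5 = 6.94 cells/mL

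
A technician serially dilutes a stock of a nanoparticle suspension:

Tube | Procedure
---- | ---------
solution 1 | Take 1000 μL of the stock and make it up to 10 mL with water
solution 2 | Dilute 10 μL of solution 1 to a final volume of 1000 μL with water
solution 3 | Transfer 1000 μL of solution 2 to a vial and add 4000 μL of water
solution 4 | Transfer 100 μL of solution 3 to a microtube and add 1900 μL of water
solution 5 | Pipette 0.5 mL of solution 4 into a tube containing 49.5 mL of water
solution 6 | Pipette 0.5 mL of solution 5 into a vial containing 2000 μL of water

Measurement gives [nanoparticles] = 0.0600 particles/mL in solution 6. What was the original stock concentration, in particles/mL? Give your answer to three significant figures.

3.00 × 10^6 particles/mL

Step 1: 1000 μL brought to 10 mL → factor 10000/1000 = 10
Step 2: 10 μL brought to 1000 μL → factor 1000/10 = 100
Step 3: 1000 μL + 4000 μL = 5000 μL total → factor 5000/1000 = 5
Step 4: 100 μL + 1900 μL = 2000 μL total → factor 2000/100 = 20
Step 5: 0.5 mL + 49.5 mL = 50 mL total → factor 50/0.5 = 100
Step 6: 0.5 mL + 2000 μL = 2.5 mL total → factor 2.5/0.5 = 5
Overall dilution factor = 10 × 100 × 5 × 20 × 100 × 5 = 5 × 10^7
Stock = 0.0600 particles/mL × 5 × 10^7 = 3.00 × 10^6 particles/mL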